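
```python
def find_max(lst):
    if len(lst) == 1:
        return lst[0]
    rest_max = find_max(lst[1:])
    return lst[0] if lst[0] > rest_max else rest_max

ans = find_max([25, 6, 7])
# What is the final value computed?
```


find_max([25, 6, 7])
= compare 25 with find_max([6, 7])
= compare 6 with find_max([7])
Base: find_max([7]) = 7
compare 6 with 7: max = 7
compare 25 with 7: max = 25
= 25


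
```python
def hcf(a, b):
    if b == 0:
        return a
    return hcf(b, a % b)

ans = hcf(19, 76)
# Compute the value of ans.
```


hcf(19, 76)
= hcf(76, 19 % 76) = hcf(76, 19)
= hcf(19, 76 % 19) = hcf(19, 0)
b == 0, return a = 19


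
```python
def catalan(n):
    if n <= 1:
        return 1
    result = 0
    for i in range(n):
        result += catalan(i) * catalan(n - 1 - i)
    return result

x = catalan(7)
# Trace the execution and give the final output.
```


catalan(7)
= sum of catalan(i) * catalan(7-1-i) for i in 0..6
First compute sub-values bottom-up:
  catalan(0) = 1, catalan(1) = 1
  catalan(2) = 1*1 + 1*1 = 2
  catalan(3) = 1*2 + 1*1 + 2*1 = 5
  catalan(4) = 1*5 + 1*2 + 2*1 + 5*1 = 14
  catalan(5) = 1*14 + 1*5 + 2*2 + 5*1 + 14*1 = 42
  catalan(6) = 1*42 + 1*14 + 2*5 + 5*2 + 14*1 + 42*1 = 132
Now catalan(7):
  catalan(0)*catalan(6) = 1*132 = 132
  catalan(1)*catalan(5) = 1*42 = 42
  catalan(2)*catalan(4) = 2*14 = 28
  catalan(3)*catalan(3) = 5*5 = 25
  catalan(4)*catalan(2) = 14*2 = 28
  catalan(5)*catalan(1) = 42*1 = 42
  catalan(6)*catalan(0) = 132*1 = 132
= 132 + 42 + 28 + 25 + 28 + 42 + 132
= 429


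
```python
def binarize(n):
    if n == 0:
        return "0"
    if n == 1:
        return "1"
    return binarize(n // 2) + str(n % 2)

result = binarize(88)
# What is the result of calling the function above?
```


binarize(88)
= binarize(44) + "0"
= binarize(22) + "0" + "0"
= binarize(11) + "0" + "0" + "0"
= binarize(5) + "1" + "0" + "0" + "0"
= binarize(2) + "1" + "1" + "0" + "0" + "0"
= binarize(1) + "0" + "1" + "1" + "0" + "0" + "0"
= "1" + "0" + "1" + "1" + "0" + "0" + "0"
= "1011000"


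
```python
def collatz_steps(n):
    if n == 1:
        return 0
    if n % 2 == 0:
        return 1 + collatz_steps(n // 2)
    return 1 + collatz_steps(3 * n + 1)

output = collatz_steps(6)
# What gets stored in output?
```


collatz_steps(6)
6 is even -> collatz_steps(3)
3 is odd -> 3*3+1 = 10 -> collatz_steps(10)
10 is even -> collatz_steps(5)
5 is odd -> 3*5+1 = 16 -> collatz_steps(16)
16 is even -> collatz_steps(8)
8 is even -> collatz_steps(4)
4 is even -> collatz_steps(2)
2 is even -> collatz_steps(1)
Reached 1 after 8 steps
= 8


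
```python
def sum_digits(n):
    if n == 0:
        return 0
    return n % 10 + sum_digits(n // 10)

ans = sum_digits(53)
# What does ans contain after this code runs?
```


sum_digits(53)
= 3 + sum_digits(5)
= 3 + 5 + sum_digits(0)
= 3 + 5 + 0
= 8


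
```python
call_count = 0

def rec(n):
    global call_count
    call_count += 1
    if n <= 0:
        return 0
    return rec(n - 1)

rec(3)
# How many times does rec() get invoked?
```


rec(3) calls rec(2) calls ... calls rec(0)
Total calls: 3 + 1 (for base case) = 4


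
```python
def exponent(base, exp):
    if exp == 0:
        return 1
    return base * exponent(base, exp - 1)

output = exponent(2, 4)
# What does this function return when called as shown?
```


exponent(2, 4)
= 2 * exponent(2, 3)
= 2 * 2 * exponent(2, 2)
= 2 * 2 * 2 * exponent(2, 1)
= 2 * 2 * 2 * 2 * exponent(2, 0)
= 2 * 2 * 2 * 2 * 1
= 16


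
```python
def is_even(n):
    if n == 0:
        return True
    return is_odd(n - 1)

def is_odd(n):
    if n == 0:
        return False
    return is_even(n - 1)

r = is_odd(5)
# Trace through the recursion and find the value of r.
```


is_odd(5)
= is_even(4)
= is_odd(3)
= is_even(2)
= is_odd(1)
= is_even(0)
n == 0: return True
= True


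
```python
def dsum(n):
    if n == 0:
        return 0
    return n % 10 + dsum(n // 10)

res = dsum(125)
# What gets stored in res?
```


dsum(125)
= 5 + dsum(12)
= 5 + 2 + dsum(1)
= 5 + 2 + 1 + dsum(0)
= 5 + 2 + 1 + 0
= 8


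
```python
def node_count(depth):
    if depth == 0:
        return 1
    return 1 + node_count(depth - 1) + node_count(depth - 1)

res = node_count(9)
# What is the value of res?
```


node_count(9)
= 1 + node_count(8) + node_count(8)
= 1 + 2 * node_count(8)
node_count(k) = 2^(k+1) - 1
node_count(0) = 1
node_count(1) = 3
node_count(2) = 7
node_count(3) = 15
node_count(4) = 31
node_count(9) = 2^10 - 1 = 1023


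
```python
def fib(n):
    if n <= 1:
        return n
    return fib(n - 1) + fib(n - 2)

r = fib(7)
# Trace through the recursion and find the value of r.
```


fib(7)
= fib(6) + fib(5)
= (fib(5) + fib(4)) + fib(5)
Computing bottom-up: fib(0)=0, fib(1)=1, fib(2)=1, fib(3)=2, fib(4)=3, fib(5)=5, fib(6)=8, fib(7)=13
= 13


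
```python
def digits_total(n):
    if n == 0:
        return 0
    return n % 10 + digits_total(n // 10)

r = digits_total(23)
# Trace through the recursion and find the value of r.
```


digits_total(23)
= 3 + digits_total(2)
= 3 + 2 + digits_total(0)
= 3 + 2 + 0
= 5


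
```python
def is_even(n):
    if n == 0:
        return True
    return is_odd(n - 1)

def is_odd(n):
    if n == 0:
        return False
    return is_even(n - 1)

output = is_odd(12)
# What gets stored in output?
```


is_odd(12)
= is_even(11)
= is_odd(10)
= is_even(9)
= is_odd(8)
= is_even(7)
= is_odd(6)
= is_even(5)
= is_odd(4)
= is_even(3)
= is_odd(2)
= is_even(1)
= is_odd(0)
n == 0: return False
= False


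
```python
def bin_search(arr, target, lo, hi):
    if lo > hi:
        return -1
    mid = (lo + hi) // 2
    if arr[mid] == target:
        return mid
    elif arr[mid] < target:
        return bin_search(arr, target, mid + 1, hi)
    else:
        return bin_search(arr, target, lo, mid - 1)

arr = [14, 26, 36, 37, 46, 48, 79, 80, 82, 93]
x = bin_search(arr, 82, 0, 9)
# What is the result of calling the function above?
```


bin_search(arr, 82, 0, 9)
lo=0, hi=9, mid=4, arr[mid]=46
46 < 82, search right half
lo=5, hi=9, mid=7, arr[mid]=80
80 < 82, search right half
lo=8, hi=9, mid=8, arr[mid]=82
arr[8] == 82, found at index 8
= 8


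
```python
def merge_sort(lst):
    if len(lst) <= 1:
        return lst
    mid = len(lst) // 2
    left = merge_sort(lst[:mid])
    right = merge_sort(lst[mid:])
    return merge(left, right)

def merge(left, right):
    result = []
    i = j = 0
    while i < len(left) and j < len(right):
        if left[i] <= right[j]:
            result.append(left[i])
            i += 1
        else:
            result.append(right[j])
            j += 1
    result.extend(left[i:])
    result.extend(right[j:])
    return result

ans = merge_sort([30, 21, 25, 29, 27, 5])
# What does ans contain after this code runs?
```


merge_sort([30, 21, 25, 29, 27, 5])
Split into [30, 21, 25] and [29, 27, 5]
Left sorted: [21, 25, 30]
Right sorted: [5, 27, 29]
Merge [21, 25, 30] and [5, 27, 29]
= [5, 21, 25, 27, 29, 30]


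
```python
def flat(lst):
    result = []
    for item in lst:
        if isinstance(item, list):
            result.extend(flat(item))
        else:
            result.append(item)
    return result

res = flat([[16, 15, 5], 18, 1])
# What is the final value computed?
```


flat([[16, 15, 5], 18, 1])
Processing each element:
  [16, 15, 5] is a list -> flat recursively -> [16, 15, 5]
  18 is not a list -> append 18
  1 is not a list -> append 1
= [16, 15, 5, 18, 1]


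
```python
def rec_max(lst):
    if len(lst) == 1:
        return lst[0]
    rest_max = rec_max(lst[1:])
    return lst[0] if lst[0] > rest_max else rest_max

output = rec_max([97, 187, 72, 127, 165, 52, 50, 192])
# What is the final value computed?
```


rec_max([97, 187, 72, 127, 165, 52, 50, 192])
= compare 97 with rec_max([187, 72, 127, 165, 52, 50, 192])
= compare 187 with rec_max([72, 127, 165, 52, 50, 192])
= compare 72 with rec_max([127, 165, 52, 50, 192])
= compare 127 with rec_max([165, 52, 50, 192])
= compare 165 with rec_max([52, 50, 192])
= compare 52 with rec_max([50, 192])
= compare 50 with rec_max([192])
Base: rec_max([192]) = 192
compare 50 with 192: max = 192
compare 52 with 192: max = 192
compare 165 with 192: max = 192
compare 127 with 192: max = 192
compare 72 with 192: max = 192
compare 187 with 192: max = 192
compare 97 with 192: max = 192
= 192


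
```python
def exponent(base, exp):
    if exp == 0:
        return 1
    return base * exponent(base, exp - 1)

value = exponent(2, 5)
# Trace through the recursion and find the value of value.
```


exponent(2, 5)
= 2 * exponent(2, 4)
= 2 * 2 * exponent(2, 3)
= 2 * 2 * 2 * exponent(2, 2)
= 2 * 2 * 2 * 2 * exponent(2, 1)
= 2 * 2 * 2 * 2 * 2 * exponent(2, 0)
= 2 * 2 * 2 * 2 * 2 * 1
= 32


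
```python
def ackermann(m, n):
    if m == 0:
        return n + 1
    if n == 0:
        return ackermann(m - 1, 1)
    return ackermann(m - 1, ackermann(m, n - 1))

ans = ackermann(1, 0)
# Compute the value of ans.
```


ackermann(1, 0)
n == 0: return ackermann(0, 1)
= ackermann(0, 1) = 2
= 2


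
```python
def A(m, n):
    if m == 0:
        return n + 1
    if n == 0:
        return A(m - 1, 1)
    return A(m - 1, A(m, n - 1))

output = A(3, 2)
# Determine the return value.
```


A(3, 2)
= A(2, A(3, 1))
First compute A(3, 1) = 13
= A(2, 13)
= 29


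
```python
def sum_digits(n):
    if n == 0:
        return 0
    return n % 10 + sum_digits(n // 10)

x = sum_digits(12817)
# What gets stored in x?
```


sum_digits(12817)
= 7 + sum_digits(1281)
= 7 + 1 + sum_digits(128)
= 7 + 1 + 8 + sum_digits(12)
= 7 + 1 + 8 + 2 + sum_digits(1)
= 7 + 1 + 8 + 2 + 1 + sum_digits(0)
= 7 + 1 + 8 + 2 + 1 + 0
= 19


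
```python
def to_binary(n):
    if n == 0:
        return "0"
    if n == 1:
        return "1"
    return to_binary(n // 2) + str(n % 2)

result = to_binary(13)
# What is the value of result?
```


to_binary(13)
= to_binary(6) + "1"
= to_binary(3) + "0" + "1"
= to_binary(1) + "1" + "0" + "1"
= "1" + "1" + "0" + "1"
= "1101"


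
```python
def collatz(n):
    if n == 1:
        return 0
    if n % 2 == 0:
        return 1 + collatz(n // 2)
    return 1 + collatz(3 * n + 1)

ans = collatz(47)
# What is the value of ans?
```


collatz(47)
47 is odd -> 3*47+1 = 142 -> collatz(142)
142 is even -> collatz(71)
71 is odd -> 3*71+1 = 214 -> collatz(214)
214 is even -> collatz(107)
107 is odd -> 3*107+1 = 322 -> collatz(322)
322 is even -> collatz(161)
161 is odd -> 3*161+1 = 484 -> collatz(484)
484 is even -> collatz(242)
242 is even -> collatz(121)
121 is odd -> 3*121+1 = 364 -> collatz(364)
364 is even -> collatz(182)
182 is even -> collatz(91)
91 is odd -> 3*91+1 = 274 -> collatz(274)
274 is even -> collatz(137)
137 is odd -> 3*137+1 = 412 -> collatz(412)
412 is even -> collatz(206)
206 is even -> collatz(103)
103 is odd -> 3*103+1 = 310 -> collatz(310)
310 is even -> collatz(155)
155 is odd -> 3*155+1 = 466 -> collatz(466)
466 is even -> collatz(233)
233 is odd -> 3*233+1 = 700 -> collatz(700)
700 is even -> collatz(350)
350 is even -> collatz(175)
175 is odd -> 3*175+1 = 526 -> collatz(526)
526 is even -> collatz(263)
263 is odd -> 3*263+1 = 790 -> collatz(790)
790 is even -> collatz(395)
395 is odd -> 3*395+1 = 1186 -> collatz(1186)
1186 is even -> collatz(593)
593 is odd -> 3*593+1 = 1780 -> collatz(1780)
1780 is even -> collatz(890)
890 is even -> collatz(445)
445 is odd -> 3*445+1 = 1336 -> collatz(1336)
1336 is even -> collatz(668)
668 is even -> collatz(334)
334 is even -> collatz(167)
167 is odd -> 3*167+1 = 502 -> collatz(502)
502 is even -> collatz(251)
251 is odd -> 3*251+1 = 754 -> collatz(754)
754 is even -> collatz(377)
377 is odd -> 3*377+1 = 1132 -> collatz(1132)
1132 is even -> collatz(566)
566 is even -> collatz(283)
283 is odd -> 3*283+1 = 850 -> collatz(850)
850 is even -> collatz(425)
425 is odd -> 3*425+1 = 1276 -> collatz(1276)
1276 is even -> collatz(638)
638 is even -> collatz(319)
319 is odd -> 3*319+1 = 958 -> collatz(958)
958 is even -> collatz(479)
479 is odd -> 3*479+1 = 1438 -> collatz(1438)
1438 is even -> collatz(719)
719 is odd -> 3*719+1 = 2158 -> collatz(2158)
2158 is even -> collatz(1079)
1079 is odd -> 3*1079+1 = 3238 -> collatz(3238)
3238 is even -> collatz(1619)
1619 is odd -> 3*1619+1 = 4858 -> collatz(4858)
4858 is even -> collatz(2429)
2429 is odd -> 3*2429+1 = 7288 -> collatz(7288)
7288 is even -> collatz(3644)
3644 is even -> collatz(1822)
1822 is even -> collatz(911)
911 is odd -> 3*911+1 = 2734 -> collatz(2734)
2734 is even -> collatz(1367)
1367 is odd -> 3*1367+1 = 4102 -> collatz(4102)
4102 is even -> collatz(2051)
2051 is odd -> 3*2051+1 = 6154 -> collatz(6154)
6154 is even -> collatz(3077)
3077 is odd -> 3*3077+1 = 9232 -> collatz(9232)
9232 is even -> collatz(4616)
4616 is even -> collatz(2308)
2308 is even -> collatz(1154)
1154 is even -> collatz(577)
577 is odd -> 3*577+1 = 1732 -> collatz(1732)
1732 is even -> collatz(866)
866 is even -> collatz(433)
433 is odd -> 3*433+1 = 1300 -> collatz(1300)
1300 is even -> collatz(650)
650 is even -> collatz(325)
325 is odd -> 3*325+1 = 976 -> collatz(976)
976 is even -> collatz(488)
488 is even -> collatz(244)
244 is even -> collatz(122)
122 is even -> collatz(61)
61 is odd -> 3*61+1 = 184 -> collatz(184)
184 is even -> collatz(92)
92 is even -> collatz(46)
46 is even -> collatz(23)
23 is odd -> 3*23+1 = 70 -> collatz(70)
70 is even -> collatz(35)
35 is odd -> 3*35+1 = 106 -> collatz(106)
106 is even -> collatz(53)
53 is odd -> 3*53+1 = 160 -> collatz(160)
160 is even -> collatz(80)
80 is even -> collatz(40)
40 is even -> collatz(20)
20 is even -> collatz(10)
10 is even -> collatz(5)
5 is odd -> 3*5+1 = 16 -> collatz(16)
16 is even -> collatz(8)
8 is even -> collatz(4)
4 is even -> collatz(2)
2 is even -> collatz(1)
Reached 1 after 104 steps
= 104


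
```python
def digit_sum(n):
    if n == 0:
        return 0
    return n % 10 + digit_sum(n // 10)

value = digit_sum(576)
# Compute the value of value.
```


digit_sum(576)
= 6 + digit_sum(57)
= 6 + 7 + digit_sum(5)
= 6 + 7 + 5 + digit_sum(0)
= 6 + 7 + 5 + 0
= 18


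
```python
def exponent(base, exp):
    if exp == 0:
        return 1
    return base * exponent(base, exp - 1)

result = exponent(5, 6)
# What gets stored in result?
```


exponent(5, 6)
= 5 * exponent(5, 5)
= 5 * 5 * exponent(5, 4)
= 5 * 5 * 5 * exponent(5, 3)
= 5 * 5 * 5 * 5 * exponent(5, 2)
= 5 * 5 * 5 * 5 * 5 * exponent(5, 1)
= 5 * 5 * 5 * 5 * 5 * 5 * exponent(5, 0)
= 5 * 5 * 5 * 5 * 5 * 5 * 1
= 15625


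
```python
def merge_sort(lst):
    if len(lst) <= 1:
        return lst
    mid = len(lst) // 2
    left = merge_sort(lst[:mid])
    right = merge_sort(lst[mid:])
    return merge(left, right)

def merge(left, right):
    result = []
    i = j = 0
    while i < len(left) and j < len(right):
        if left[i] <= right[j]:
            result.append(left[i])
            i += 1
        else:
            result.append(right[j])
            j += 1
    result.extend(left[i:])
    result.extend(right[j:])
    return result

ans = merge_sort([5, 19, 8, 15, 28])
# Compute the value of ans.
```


merge_sort([5, 19, 8, 15, 28])
Split into [5, 19] and [8, 15, 28]
Left sorted: [5, 19]
Right sorted: [8, 15, 28]
Merge [5, 19] and [8, 15, 28]
= [5, 8, 15, 19, 28]


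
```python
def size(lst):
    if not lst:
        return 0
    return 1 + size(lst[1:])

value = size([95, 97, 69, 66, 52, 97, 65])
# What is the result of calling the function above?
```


size([95, 97, 69, 66, 52, 97, 65])
= 1 + size([97, 69, 66, 52, 97, 65])
= 1 + 1 + size([69, 66, 52, 97, 65])
= 1 + 1 + 1 + size([66, 52, 97, 65])
= 1 + 1 + 1 + 1 + size([52, 97, 65])
= 1 + 1 + 1 + 1 + 1 + size([97, 65])
= 1 + 1 + 1 + 1 + 1 + 1 + size([65])
= 1 + 1 + 1 + 1 + 1 + 1 + 1 + size([])
= 1 + 1 + 1 + 1 + 1 + 1 + 1 + 0
= 7


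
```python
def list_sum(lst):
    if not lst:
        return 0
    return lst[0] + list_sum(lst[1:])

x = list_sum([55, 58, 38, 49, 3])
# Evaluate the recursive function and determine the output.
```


list_sum([55, 58, 38, 49, 3])
= 55 + list_sum([58, 38, 49, 3])
= 55 + 58 + list_sum([38, 49, 3])
= 55 + 58 + 38 + list_sum([49, 3])
= 55 + 58 + 38 + 49 + list_sum([3])
= 55 + 58 + 38 + 49 + 3 + list_sum([])
= 55 + 58 + 38 + 49 + 3 + 0
= 203


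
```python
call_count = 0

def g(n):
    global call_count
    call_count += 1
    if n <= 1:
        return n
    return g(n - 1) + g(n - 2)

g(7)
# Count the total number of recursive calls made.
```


g(7) calls g(6) and g(5); each non-base call branches into two more.
Let C(k) = total number of calls made by g(k), including the call to g(k) itself.
Base cases: C(0) = 1, C(1) = 1
Recurrence: C(k) = 1 + C(k-1) + C(k-2)
  C(2) = 1 + C(1) + C(0) = 1 + 1 + 1 = 3
  C(3) = 1 + C(2) + C(1) = 1 + 3 + 1 = 5
  C(4) = 1 + C(3) + C(2) = 1 + 5 + 3 = 9
  C(5) = 1 + C(4) + C(3) = 1 + 9 + 5 = 15
  C(6) = 1 + C(5) + C(4) = 1 + 15 + 9 = 25
  C(7) = 1 + C(6) + C(5) = 1 + 25 + 15 = 41
Total calls = C(7) = 41


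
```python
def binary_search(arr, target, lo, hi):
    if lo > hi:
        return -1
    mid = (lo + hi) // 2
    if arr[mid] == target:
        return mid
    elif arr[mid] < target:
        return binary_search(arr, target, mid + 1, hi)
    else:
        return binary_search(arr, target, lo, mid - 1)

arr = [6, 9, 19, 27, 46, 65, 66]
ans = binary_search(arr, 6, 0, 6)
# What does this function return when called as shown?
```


binary_search(arr, 6, 0, 6)
lo=0, hi=6, mid=3, arr[mid]=27
27 > 6, search left half
lo=0, hi=2, mid=1, arr[mid]=9
9 > 6, search left half
lo=0, hi=0, mid=0, arr[mid]=6
arr[0] == 6, found at index 0
= 0


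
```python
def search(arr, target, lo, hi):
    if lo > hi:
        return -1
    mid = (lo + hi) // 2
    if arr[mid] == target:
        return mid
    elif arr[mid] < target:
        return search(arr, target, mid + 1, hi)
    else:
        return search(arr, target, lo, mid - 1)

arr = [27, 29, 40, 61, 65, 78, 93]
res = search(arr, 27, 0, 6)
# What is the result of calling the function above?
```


search(arr, 27, 0, 6)
lo=0, hi=6, mid=3, arr[mid]=61
61 > 27, search left half
lo=0, hi=2, mid=1, arr[mid]=29
29 > 27, search left half
lo=0, hi=0, mid=0, arr[mid]=27
arr[0] == 27, found at index 0
= 0


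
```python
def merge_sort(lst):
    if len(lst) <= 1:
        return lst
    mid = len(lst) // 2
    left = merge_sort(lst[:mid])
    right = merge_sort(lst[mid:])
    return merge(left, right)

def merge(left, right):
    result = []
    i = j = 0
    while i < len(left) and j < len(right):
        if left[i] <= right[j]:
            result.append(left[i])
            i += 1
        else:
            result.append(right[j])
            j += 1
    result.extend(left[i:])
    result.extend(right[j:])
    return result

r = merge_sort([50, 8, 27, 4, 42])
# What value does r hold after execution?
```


merge_sort([50, 8, 27, 4, 42])
Split into [50, 8] and [27, 4, 42]
Left sorted: [8, 50]
Right sorted: [4, 27, 42]
Merge [8, 50] and [4, 27, 42]
= [4, 8, 27, 42, 50]


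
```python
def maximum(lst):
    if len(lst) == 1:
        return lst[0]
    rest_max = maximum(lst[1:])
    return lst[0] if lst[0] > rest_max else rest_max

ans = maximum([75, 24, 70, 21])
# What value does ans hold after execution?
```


maximum([75, 24, 70, 21])
= compare 75 with maximum([24, 70, 21])
= compare 24 with maximum([70, 21])
= compare 70 with maximum([21])
Base: maximum([21]) = 21
compare 70 with 21: max = 70
compare 24 with 70: max = 70
compare 75 with 70: max = 75
= 75


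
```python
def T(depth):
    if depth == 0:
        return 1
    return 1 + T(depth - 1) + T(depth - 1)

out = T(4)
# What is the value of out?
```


T(4)
= 1 + T(3) + T(3)
= 1 + 2 * T(3)
T(k) = 2^(k+1) - 1
T(0) = 1
T(1) = 3
T(2) = 7
T(3) = 15
T(4) = 31
T(4) = 2^5 - 1 = 31


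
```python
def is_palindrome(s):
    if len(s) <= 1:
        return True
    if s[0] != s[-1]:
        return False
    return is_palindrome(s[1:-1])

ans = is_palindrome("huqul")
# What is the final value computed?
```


is_palindrome("huqul")
"huqul": s[0]='h' != s[-1]='l' -> False
= False


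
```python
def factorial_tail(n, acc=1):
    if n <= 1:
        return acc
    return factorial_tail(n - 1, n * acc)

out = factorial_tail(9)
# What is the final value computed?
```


factorial_tail(9, 1)
= factorial_tail(8, 9 * 1) = factorial_tail(8, 9)
= factorial_tail(7, 8 * 9) = factorial_tail(7, 72)
= factorial_tail(6, 7 * 72) = factorial_tail(6, 504)
= factorial_tail(5, 6 * 504) = factorial_tail(5, 3024)
= factorial_tail(4, 5 * 3024) = factorial_tail(4, 15120)
= factorial_tail(3, 4 * 15120) = factorial_tail(3, 60480)
= factorial_tail(2, 3 * 60480) = factorial_tail(2, 181440)
= factorial_tail(1, 2 * 181440) = factorial_tail(1, 362880)
n <= 1, return acc = 362880


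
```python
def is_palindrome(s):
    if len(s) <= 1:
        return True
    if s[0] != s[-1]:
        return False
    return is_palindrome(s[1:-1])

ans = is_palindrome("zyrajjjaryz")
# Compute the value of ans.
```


is_palindrome("zyrajjjaryz")
"zyrajjjaryz": s[0]='z' == s[-1]='z' -> is_palindrome("yrajjjary")
"yrajjjary": s[0]='y' == s[-1]='y' -> is_palindrome("rajjjar")
"rajjjar": s[0]='r' == s[-1]='r' -> is_palindrome("ajjja")
"ajjja": s[0]='a' == s[-1]='a' -> is_palindrome("jjj")
"jjj": s[0]='j' == s[-1]='j' -> is_palindrome("j")
"j": len <= 1 -> True
= True


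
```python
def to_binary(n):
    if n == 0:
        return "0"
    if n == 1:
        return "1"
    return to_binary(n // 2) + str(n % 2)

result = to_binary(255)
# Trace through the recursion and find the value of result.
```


to_binary(255)
= to_binary(127) + "1"
= to_binary(63) + "1" + "1"
= to_binary(31) + "1" + "1" + "1"
= to_binary(15) + "1" + "1" + "1" + "1"
= to_binary(7) + "1" + "1" + "1" + "1" + "1"
= to_binary(3) + "1" + "1" + "1" + "1" + "1" + "1"
= to_binary(1) + "1" + "1" + "1" + "1" + "1" + "1" + "1"
= "1" + "1" + "1" + "1" + "1" + "1" + "1" + "1"
= "11111111"


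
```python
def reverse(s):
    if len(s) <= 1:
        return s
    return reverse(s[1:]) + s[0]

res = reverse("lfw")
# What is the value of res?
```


reverse("lfw")
= reverse("fw") + "l"
= reverse("w") + "f" + "l"
= "w" + "f" + "l"
= "wfl"


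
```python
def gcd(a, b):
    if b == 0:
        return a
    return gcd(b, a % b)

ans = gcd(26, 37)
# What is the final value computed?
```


gcd(26, 37)
= gcd(37, 26 % 37) = gcd(37, 26)
= gcd(26, 37 % 26) = gcd(26, 11)
= gcd(11, 26 % 11) = gcd(11, 4)
= gcd(4, 11 % 4) = gcd(4, 3)
= gcd(3, 4 % 3) = gcd(3, 1)
= gcd(1, 3 % 1) = gcd(1, 0)
b == 0, return a = 1


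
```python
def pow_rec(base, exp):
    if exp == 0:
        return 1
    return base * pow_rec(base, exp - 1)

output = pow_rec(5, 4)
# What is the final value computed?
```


pow_rec(5, 4)
= 5 * pow_rec(5, 3)
= 5 * 5 * pow_rec(5, 2)
= 5 * 5 * 5 * pow_rec(5, 1)
= 5 * 5 * 5 * 5 * pow_rec(5, 0)
= 5 * 5 * 5 * 5 * 1
= 625


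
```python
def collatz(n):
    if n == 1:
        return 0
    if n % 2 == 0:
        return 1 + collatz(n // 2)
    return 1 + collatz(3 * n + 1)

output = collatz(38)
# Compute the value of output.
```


collatz(38)
38 is even -> collatz(19)
19 is odd -> 3*19+1 = 58 -> collatz(58)
58 is even -> collatz(29)
29 is odd -> 3*29+1 = 88 -> collatz(88)
88 is even -> collatz(44)
44 is even -> collatz(22)
22 is even -> collatz(11)
11 is odd -> 3*11+1 = 34 -> collatz(34)
34 is even -> collatz(17)
17 is odd -> 3*17+1 = 52 -> collatz(52)
52 is even -> collatz(26)
26 is even -> collatz(13)
13 is odd -> 3*13+1 = 40 -> collatz(40)
40 is even -> collatz(20)
20 is even -> collatz(10)
10 is even -> collatz(5)
5 is odd -> 3*5+1 = 16 -> collatz(16)
16 is even -> collatz(8)
8 is even -> collatz(4)
4 is even -> collatz(2)
2 is even -> collatz(1)
Reached 1 after 21 steps
= 21


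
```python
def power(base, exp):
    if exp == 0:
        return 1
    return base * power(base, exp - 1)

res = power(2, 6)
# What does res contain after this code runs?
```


power(2, 6)
= 2 * power(2, 5)
= 2 * 2 * power(2, 4)
= 2 * 2 * 2 * power(2, 3)
= 2 * 2 * 2 * 2 * power(2, 2)
= 2 * 2 * 2 * 2 * 2 * power(2, 1)
= 2 * 2 * 2 * 2 * 2 * 2 * power(2, 0)
= 2 * 2 * 2 * 2 * 2 * 2 * 1
= 64


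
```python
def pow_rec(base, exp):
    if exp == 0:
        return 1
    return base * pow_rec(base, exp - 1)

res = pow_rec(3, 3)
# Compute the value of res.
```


pow_rec(3, 3)
= 3 * pow_rec(3, 2)
= 3 * 3 * pow_rec(3, 1)
= 3 * 3 * 3 * pow_rec(3, 0)
= 3 * 3 * 3 * 1
= 27


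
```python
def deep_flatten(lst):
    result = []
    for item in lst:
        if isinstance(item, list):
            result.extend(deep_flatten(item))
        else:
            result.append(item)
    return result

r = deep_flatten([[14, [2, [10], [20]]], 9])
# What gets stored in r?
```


deep_flatten([[14, [2, [10], [20]]], 9])
Processing each element:
  [14, [2, [10], [20]]] is a list -> deep_flatten recursively -> [14, 2, 10, 20]
  9 is not a list -> append 9
= [14, 2, 10, 20, 9]


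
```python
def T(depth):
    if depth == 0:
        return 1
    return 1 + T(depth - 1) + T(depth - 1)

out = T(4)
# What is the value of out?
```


T(4)
= 1 + T(3) + T(3)
= 1 + 2 * T(3)
T(k) = 2^(k+1) - 1
T(0) = 1
T(1) = 3
T(2) = 7
T(3) = 15
T(4) = 31
T(4) = 2^5 - 1 = 31


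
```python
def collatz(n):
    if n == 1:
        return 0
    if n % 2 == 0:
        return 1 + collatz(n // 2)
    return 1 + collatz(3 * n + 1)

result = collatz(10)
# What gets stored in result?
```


collatz(10)
10 is even -> collatz(5)
5 is odd -> 3*5+1 = 16 -> collatz(16)
16 is even -> collatz(8)
8 is even -> collatz(4)
4 is even -> collatz(2)
2 is even -> collatz(1)
Reached 1 after 6 steps
= 6


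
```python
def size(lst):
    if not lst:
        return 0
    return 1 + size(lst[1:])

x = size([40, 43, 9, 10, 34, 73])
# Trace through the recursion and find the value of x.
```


size([40, 43, 9, 10, 34, 73])
= 1 + size([43, 9, 10, 34, 73])
= 1 + 1 + size([9, 10, 34, 73])
= 1 + 1 + 1 + size([10, 34, 73])
= 1 + 1 + 1 + 1 + size([34, 73])
= 1 + 1 + 1 + 1 + 1 + size([73])
= 1 + 1 + 1 + 1 + 1 + 1 + size([])
= 1 + 1 + 1 + 1 + 1 + 1 + 0
= 6


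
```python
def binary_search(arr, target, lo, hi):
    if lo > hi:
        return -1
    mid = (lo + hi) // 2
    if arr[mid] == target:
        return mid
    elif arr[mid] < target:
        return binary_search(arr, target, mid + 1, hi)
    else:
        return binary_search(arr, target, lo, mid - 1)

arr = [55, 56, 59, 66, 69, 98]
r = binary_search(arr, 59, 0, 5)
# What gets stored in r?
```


binary_search(arr, 59, 0, 5)
lo=0, hi=5, mid=2, arr[mid]=59
arr[2] == 59, found at index 2
= 2


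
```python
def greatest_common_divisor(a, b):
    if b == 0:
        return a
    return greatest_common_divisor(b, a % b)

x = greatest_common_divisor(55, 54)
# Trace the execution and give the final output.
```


greatest_common_divisor(55, 54)
= greatest_common_divisor(54, 55 % 54) = greatest_common_divisor(54, 1)
= greatest_common_divisor(1, 54 % 1) = greatest_common_divisor(1, 0)
b == 0, return a = 1


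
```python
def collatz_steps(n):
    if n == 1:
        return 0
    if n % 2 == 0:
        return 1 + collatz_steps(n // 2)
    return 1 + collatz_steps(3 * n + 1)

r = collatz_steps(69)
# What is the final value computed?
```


collatz_steps(69)
69 is odd -> 3*69+1 = 208 -> collatz_steps(208)
208 is even -> collatz_steps(104)
104 is even -> collatz_steps(52)
52 is even -> collatz_steps(26)
26 is even -> collatz_steps(13)
13 is odd -> 3*13+1 = 40 -> collatz_steps(40)
40 is even -> collatz_steps(20)
20 is even -> collatz_steps(10)
10 is even -> collatz_steps(5)
5 is odd -> 3*5+1 = 16 -> collatz_steps(16)
16 is even -> collatz_steps(8)
8 is even -> collatz_steps(4)
4 is even -> collatz_steps(2)
2 is even -> collatz_steps(1)
Reached 1 after 14 steps
= 14


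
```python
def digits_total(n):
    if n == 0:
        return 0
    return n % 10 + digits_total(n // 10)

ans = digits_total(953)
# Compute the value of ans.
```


digits_total(953)
= 3 + digits_total(95)
= 3 + 5 + digits_total(9)
= 3 + 5 + 9 + digits_total(0)
= 3 + 5 + 9 + 0
= 17


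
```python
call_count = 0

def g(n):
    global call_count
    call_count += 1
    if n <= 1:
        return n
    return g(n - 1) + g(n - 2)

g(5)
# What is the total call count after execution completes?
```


g(5) calls g(4) and g(3); each non-base call branches into two more.
Let C(k) = total number of calls made by g(k), including the call to g(k) itself.
Base cases: C(0) = 1, C(1) = 1
Recurrence: C(k) = 1 + C(k-1) + C(k-2)
  C(2) = 1 + C(1) + C(0) = 1 + 1 + 1 = 3
  C(3) = 1 + C(2) + C(1) = 1 + 3 + 1 = 5
  C(4) = 1 + C(3) + C(2) = 1 + 5 + 3 = 9
  C(5) = 1 + C(4) + C(3) = 1 + 9 + 5 = 15
Total calls = C(5) = 15


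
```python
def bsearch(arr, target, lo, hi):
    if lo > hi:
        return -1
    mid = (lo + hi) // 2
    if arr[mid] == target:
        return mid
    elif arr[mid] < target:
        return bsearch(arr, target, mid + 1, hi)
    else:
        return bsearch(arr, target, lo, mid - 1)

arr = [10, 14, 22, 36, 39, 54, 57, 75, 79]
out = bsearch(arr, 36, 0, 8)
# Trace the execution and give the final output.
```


bsearch(arr, 36, 0, 8)
lo=0, hi=8, mid=4, arr[mid]=39
39 > 36, search left half
lo=0, hi=3, mid=1, arr[mid]=14
14 < 36, search right half
lo=2, hi=3, mid=2, arr[mid]=22
22 < 36, search right half
lo=3, hi=3, mid=3, arr[mid]=36
arr[3] == 36, found at index 3
= 3


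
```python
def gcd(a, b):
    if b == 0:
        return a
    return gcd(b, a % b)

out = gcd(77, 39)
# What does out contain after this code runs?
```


gcd(77, 39)
= gcd(39, 77 % 39) = gcd(39, 38)
= gcd(38, 39 % 38) = gcd(38, 1)
= gcd(1, 38 % 1) = gcd(1, 0)
b == 0, return a = 1


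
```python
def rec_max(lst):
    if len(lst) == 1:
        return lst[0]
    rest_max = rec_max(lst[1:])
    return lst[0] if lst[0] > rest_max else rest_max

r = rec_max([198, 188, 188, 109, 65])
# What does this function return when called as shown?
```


rec_max([198, 188, 188, 109, 65])
= compare 198 with rec_max([188, 188, 109, 65])
= compare 188 with rec_max([188, 109, 65])
= compare 188 with rec_max([109, 65])
= compare 109 with rec_max([65])
Base: rec_max([65]) = 65
compare 109 with 65: max = 109
compare 188 with 109: max = 188
compare 188 with 188: max = 188
compare 198 with 188: max = 198
= 198


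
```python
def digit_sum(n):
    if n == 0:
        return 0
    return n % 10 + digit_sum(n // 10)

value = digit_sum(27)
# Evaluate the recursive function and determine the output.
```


digit_sum(27)
= 7 + digit_sum(2)
= 7 + 2 + digit_sum(0)
= 7 + 2 + 0
= 9


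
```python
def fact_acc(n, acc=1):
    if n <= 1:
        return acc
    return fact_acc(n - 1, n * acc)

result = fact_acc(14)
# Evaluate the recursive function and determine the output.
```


fact_acc(14, 1)
= fact_acc(13, 14 * 1) = fact_acc(13, 14)
= fact_acc(12, 13 * 14) = fact_acc(12, 182)
= fact_acc(11, 12 * 182) = fact_acc(11, 2184)
= fact_acc(10, 11 * 2184) = fact_acc(10, 24024)
= fact_acc(9, 10 * 24024) = fact_acc(9, 240240)
= fact_acc(8, 9 * 240240) = fact_acc(8, 2162160)
= fact_acc(7, 8 * 2162160) = fact_acc(7, 17297280)
= fact_acc(6, 7 * 17297280) = fact_acc(6, 121080960)
= fact_acc(5, 6 * 121080960) = fact_acc(5, 726485760)
= fact_acc(4, 5 * 726485760) = fact_acc(4, 3632428800)
= fact_acc(3, 4 * 3632428800) = fact_acc(3, 14529715200)
= fact_acc(2, 3 * 14529715200) = fact_acc(2, 43589145600)
= fact_acc(1, 2 * 43589145600) = fact_acc(1, 87178291200)
n <= 1, return acc = 87178291200


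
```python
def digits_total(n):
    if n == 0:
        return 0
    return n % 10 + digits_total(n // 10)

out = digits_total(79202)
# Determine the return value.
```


digits_total(79202)
= 2 + digits_total(7920)
= 2 + 0 + digits_total(792)
= 2 + 0 + 2 + digits_total(79)
= 2 + 0 + 2 + 9 + digits_total(7)
= 2 + 0 + 2 + 9 + 7 + digits_total(0)
= 2 + 0 + 2 + 9 + 7 + 0
= 20


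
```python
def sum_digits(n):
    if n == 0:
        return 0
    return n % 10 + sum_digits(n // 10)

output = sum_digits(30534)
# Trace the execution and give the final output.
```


sum_digits(30534)
= 4 + sum_digits(3053)
= 4 + 3 + sum_digits(305)
= 4 + 3 + 5 + sum_digits(30)
= 4 + 3 + 5 + 0 + sum_digits(3)
= 4 + 3 + 5 + 0 + 3 + sum_digits(0)
= 4 + 3 + 5 + 0 + 3 + 0
= 15


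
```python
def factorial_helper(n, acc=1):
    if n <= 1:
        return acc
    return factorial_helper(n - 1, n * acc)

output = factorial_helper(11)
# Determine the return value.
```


factorial_helper(11, 1)
= factorial_helper(10, 11 * 1) = factorial_helper(10, 11)
= factorial_helper(9, 10 * 11) = factorial_helper(9, 110)
= factorial_helper(8, 9 * 110) = factorial_helper(8, 990)
= factorial_helper(7, 8 * 990) = factorial_helper(7, 7920)
= factorial_helper(6, 7 * 7920) = factorial_helper(6, 55440)
= factorial_helper(5, 6 * 55440) = factorial_helper(5, 332640)
= factorial_helper(4, 5 * 332640) = factorial_helper(4, 1663200)
= factorial_helper(3, 4 * 1663200) = factorial_helper(3, 6652800)
= factorial_helper(2, 3 * 6652800) = factorial_helper(2, 19958400)
= factorial_helper(1, 2 * 19958400) = factorial_helper(1, 39916800)
n <= 1, return acc = 39916800


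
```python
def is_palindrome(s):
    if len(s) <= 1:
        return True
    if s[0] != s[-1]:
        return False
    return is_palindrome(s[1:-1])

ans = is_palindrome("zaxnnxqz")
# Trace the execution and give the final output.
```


is_palindrome("zaxnnxqz")
"zaxnnxqz": s[0]='z' == s[-1]='z' -> is_palindrome("axnnxq")
"axnnxq": s[0]='a' != s[-1]='q' -> False
= False


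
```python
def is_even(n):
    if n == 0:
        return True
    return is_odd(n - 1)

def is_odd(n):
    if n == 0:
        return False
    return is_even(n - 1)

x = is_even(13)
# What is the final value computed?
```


is_even(13)
= is_odd(12)
= is_even(11)
= is_odd(10)
= is_even(9)
= is_odd(8)
= is_even(7)
= is_odd(6)
= is_even(5)
= is_odd(4)
= is_even(3)
= is_odd(2)
= is_even(1)
= is_odd(0)
n == 0: return False
= False


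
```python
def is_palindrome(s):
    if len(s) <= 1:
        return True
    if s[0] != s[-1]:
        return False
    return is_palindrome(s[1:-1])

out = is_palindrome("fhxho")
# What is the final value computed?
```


is_palindrome("fhxho")
"fhxho": s[0]='f' != s[-1]='o' -> False
= False


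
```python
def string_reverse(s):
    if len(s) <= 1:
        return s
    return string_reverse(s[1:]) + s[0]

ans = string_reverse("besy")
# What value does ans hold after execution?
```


string_reverse("besy")
= string_reverse("esy") + "b"
= string_reverse("sy") + "e" + "b"
= string_reverse("y") + "s" + "e" + "b"
= "y" + "s" + "e" + "b"
= "yseb"


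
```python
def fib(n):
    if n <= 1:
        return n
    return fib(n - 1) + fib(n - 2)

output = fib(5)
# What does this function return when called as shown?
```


fib(5)
= fib(4) + fib(3)
= (fib(3) + fib(2)) + fib(3)
Computing bottom-up: fib(0)=0, fib(1)=1, fib(2)=1, fib(3)=2, fib(4)=3, fib(5)=5
= 5


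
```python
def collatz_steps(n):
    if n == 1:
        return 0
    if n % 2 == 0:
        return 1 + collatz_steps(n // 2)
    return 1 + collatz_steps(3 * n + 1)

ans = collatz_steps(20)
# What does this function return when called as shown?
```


collatz_steps(20)
20 is even -> collatz_steps(10)
10 is even -> collatz_steps(5)
5 is odd -> 3*5+1 = 16 -> collatz_steps(16)
16 is even -> collatz_steps(8)
8 is even -> collatz_steps(4)
4 is even -> collatz_steps(2)
2 is even -> collatz_steps(1)
Reached 1 after 7 steps
= 7


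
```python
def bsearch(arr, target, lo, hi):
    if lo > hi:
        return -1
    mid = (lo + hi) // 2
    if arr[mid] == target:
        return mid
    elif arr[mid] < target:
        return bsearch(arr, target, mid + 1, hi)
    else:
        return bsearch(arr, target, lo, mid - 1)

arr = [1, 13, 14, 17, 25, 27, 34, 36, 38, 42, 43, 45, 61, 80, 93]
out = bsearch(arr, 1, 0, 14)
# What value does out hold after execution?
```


bsearch(arr, 1, 0, 14)
lo=0, hi=14, mid=7, arr[mid]=36
36 > 1, search left half
lo=0, hi=6, mid=3, arr[mid]=17
17 > 1, search left half
lo=0, hi=2, mid=1, arr[mid]=13
13 > 1, search left half
lo=0, hi=0, mid=0, arr[mid]=1
arr[0] == 1, found at index 0
= 0


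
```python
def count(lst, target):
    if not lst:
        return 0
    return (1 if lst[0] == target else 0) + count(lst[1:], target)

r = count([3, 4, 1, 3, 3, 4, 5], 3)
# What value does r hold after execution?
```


count([3, 4, 1, 3, 3, 4, 5], 3)
lst[0]=3 == 3: 1 + count([4, 1, 3, 3, 4, 5], 3)
lst[0]=4 != 3: 0 + count([1, 3, 3, 4, 5], 3)
lst[0]=1 != 3: 0 + count([3, 3, 4, 5], 3)
lst[0]=3 == 3: 1 + count([3, 4, 5], 3)
lst[0]=3 == 3: 1 + count([4, 5], 3)
lst[0]=4 != 3: 0 + count([5], 3)
lst[0]=5 != 3: 0 + count([], 3)
= 3


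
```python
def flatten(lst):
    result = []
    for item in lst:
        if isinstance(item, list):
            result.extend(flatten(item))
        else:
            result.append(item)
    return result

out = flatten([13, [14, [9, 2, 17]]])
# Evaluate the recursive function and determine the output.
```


flatten([13, [14, [9, 2, 17]]])
Processing each element:
  13 is not a list -> append 13
  [14, [9, 2, 17]] is a list -> flatten recursively -> [14, 9, 2, 17]
= [13, 14, 9, 2, 17]


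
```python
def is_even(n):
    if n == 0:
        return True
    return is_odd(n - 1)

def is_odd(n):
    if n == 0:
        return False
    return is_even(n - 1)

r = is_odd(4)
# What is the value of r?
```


is_odd(4)
= is_even(3)
= is_odd(2)
= is_even(1)
= is_odd(0)
n == 0: return False
= False


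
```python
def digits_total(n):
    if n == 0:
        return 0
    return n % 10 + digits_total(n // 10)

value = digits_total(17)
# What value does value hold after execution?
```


digits_total(17)
= 7 + digits_total(1)
= 7 + 1 + digits_total(0)
= 7 + 1 + 0
= 8


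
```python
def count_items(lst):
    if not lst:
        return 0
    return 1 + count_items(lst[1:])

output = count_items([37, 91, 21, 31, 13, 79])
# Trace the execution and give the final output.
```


count_items([37, 91, 21, 31, 13, 79])
= 1 + count_items([91, 21, 31, 13, 79])
= 1 + 1 + count_items([21, 31, 13, 79])
= 1 + 1 + 1 + count_items([31, 13, 79])
= 1 + 1 + 1 + 1 + count_items([13, 79])
= 1 + 1 + 1 + 1 + 1 + count_items([79])
= 1 + 1 + 1 + 1 + 1 + 1 + count_items([])
= 1 + 1 + 1 + 1 + 1 + 1 + 0
= 6


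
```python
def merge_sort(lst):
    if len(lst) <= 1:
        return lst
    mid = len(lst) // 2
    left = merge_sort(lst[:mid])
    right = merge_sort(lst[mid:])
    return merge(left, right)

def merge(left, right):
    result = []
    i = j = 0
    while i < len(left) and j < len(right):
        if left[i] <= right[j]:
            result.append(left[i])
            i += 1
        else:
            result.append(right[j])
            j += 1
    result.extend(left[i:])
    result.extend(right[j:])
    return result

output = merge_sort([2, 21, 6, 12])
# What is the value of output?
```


merge_sort([2, 21, 6, 12])
Split into [2, 21] and [6, 12]
Left sorted: [2, 21]
Right sorted: [6, 12]
Merge [2, 21] and [6, 12]
= [2, 6, 12, 21]


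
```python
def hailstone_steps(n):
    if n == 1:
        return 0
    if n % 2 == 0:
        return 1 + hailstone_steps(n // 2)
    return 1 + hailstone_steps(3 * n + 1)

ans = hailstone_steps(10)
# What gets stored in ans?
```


hailstone_steps(10)
10 is even -> hailstone_steps(5)
5 is odd -> 3*5+1 = 16 -> hailstone_steps(16)
16 is even -> hailstone_steps(8)
8 is even -> hailstone_steps(4)
4 is even -> hailstone_steps(2)
2 is even -> hailstone_steps(1)
Reached 1 after 6 steps
= 6


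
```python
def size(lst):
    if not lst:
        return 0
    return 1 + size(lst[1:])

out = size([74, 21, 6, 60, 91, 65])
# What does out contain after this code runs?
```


size([74, 21, 6, 60, 91, 65])
= 1 + size([21, 6, 60, 91, 65])
= 1 + 1 + size([6, 60, 91, 65])
= 1 + 1 + 1 + size([60, 91, 65])
= 1 + 1 + 1 + 1 + size([91, 65])
= 1 + 1 + 1 + 1 + 1 + size([65])
= 1 + 1 + 1 + 1 + 1 + 1 + size([])
= 1 + 1 + 1 + 1 + 1 + 1 + 0
= 6


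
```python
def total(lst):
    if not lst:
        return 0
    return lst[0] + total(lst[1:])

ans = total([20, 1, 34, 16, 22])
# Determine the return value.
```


total([20, 1, 34, 16, 22])
= 20 + total([1, 34, 16, 22])
= 20 + 1 + total([34, 16, 22])
= 20 + 1 + 34 + total([16, 22])
= 20 + 1 + 34 + 16 + total([22])
= 20 + 1 + 34 + 16 + 22 + total([])
= 20 + 1 + 34 + 16 + 22 + 0
= 93
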